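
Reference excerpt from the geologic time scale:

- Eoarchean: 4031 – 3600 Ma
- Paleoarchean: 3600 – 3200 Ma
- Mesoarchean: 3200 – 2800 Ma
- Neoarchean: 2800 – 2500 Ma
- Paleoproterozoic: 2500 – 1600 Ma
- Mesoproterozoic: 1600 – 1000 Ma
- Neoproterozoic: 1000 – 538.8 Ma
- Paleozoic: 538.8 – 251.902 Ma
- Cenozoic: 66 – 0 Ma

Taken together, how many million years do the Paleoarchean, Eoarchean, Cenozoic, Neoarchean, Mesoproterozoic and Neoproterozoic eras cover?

Each duration: Paleoarchean = 400; Eoarchean = 431; Cenozoic = 66; Neoarchean = 300; Mesoproterozoic = 600; Neoproterozoic = 461.2.
Sum: 400 + 431 + 66 + 300 + 600 + 461.2 = 2258.2 Myr.

2258.2 million years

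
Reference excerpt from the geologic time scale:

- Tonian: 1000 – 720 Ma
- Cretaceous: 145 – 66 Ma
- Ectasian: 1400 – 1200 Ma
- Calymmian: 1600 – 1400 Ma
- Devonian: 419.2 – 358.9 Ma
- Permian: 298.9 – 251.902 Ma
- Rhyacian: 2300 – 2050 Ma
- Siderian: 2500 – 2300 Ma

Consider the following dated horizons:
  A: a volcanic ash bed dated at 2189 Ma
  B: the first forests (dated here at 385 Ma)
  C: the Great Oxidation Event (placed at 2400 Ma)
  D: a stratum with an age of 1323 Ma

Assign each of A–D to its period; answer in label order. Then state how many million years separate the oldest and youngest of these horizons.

A — Rhyacian; B — Devonian; C — Siderian; D — Ectasian; span 2015 million years

Match each age against the start–end ranges in the excerpt: A = 2189 Ma → Rhyacian (2300–2050); B = 385 Ma → Devonian (419.2–358.9); C = 2400 Ma → Siderian (2500–2300); D = 1323 Ma → Ectasian (1400–1200).
The largest age is 2400 Ma and the smallest is 385 Ma; their difference is 2015 Myr.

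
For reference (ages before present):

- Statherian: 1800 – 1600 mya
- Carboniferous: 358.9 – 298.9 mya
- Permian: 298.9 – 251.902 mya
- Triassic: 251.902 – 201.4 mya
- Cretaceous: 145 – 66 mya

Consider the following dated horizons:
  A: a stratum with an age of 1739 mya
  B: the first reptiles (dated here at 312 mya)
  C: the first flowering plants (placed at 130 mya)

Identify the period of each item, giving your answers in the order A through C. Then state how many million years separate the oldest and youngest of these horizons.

A — Statherian; B — Carboniferous; C — Cretaceous; span 1609 million years

Match each age against the start–end ranges in the excerpt: A = 1739 Ma → Statherian (1800–1600); B = 312 Ma → Carboniferous (358.9–298.9); C = 130 Ma → Cretaceous (145–66).
The largest age is 1739 Ma and the smallest is 130 Ma; their difference is 1609 Myr.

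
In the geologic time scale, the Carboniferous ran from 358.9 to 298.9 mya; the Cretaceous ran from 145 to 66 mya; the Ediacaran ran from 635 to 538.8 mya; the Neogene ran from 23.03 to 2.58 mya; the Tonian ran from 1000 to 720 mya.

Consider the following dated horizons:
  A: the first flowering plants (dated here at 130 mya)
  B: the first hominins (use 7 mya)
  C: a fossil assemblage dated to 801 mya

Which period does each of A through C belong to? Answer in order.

A — Cretaceous; B — Neogene; C — Tonian

Match each age against the start–end ranges in the excerpt: A = 130 Ma → Cretaceous (145–66); B = 7 Ma → Neogene (23.03–2.58); C = 801 Ma → Tonian (1000–720).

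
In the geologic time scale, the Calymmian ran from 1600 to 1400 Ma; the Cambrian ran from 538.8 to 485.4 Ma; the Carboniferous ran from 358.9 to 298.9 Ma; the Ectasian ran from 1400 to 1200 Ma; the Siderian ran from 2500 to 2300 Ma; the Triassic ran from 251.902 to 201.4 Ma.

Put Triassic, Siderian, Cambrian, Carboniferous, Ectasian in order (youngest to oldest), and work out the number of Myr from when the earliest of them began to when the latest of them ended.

Start ages (Ma): Siderian 2500, Ectasian 1400, Cambrian 538.8, Carboniferous 358.9, Triassic 251.902.
Ordered youngest to oldest: Triassic, Carboniferous, Cambrian, Ectasian, Siderian.
Span = 2500 − 201.4 = 2298.6 Myr.

Triassic, Carboniferous, Cambrian, Ectasian, Siderian; total span 2298.6 Myr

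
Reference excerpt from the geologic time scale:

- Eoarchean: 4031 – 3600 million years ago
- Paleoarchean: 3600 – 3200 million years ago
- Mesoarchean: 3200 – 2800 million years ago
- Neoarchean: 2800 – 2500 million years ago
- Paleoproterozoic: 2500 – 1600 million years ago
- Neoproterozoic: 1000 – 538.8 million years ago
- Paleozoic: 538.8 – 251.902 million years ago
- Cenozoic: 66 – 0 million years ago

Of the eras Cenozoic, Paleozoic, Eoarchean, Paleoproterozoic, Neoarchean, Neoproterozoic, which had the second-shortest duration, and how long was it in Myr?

Paleozoic, 286.898 million years

Start − end for each: Cenozoic 66 − 0 = 66; Paleozoic 538.8 − 251.902 = 286.898; Eoarchean 4031 − 3600 = 431; Paleoproterozoic 2500 − 1600 = 900; Neoarchean 2800 − 2500 = 300; Neoproterozoic 1000 − 538.8 = 461.2.
Ranking these from shortest: Cenozoic < Paleozoic < Neoarchean < Eoarchean < Neoproterozoic < Paleoproterozoic.
Position 2 in that ranking is Paleozoic, which lasted 286.898 Myr.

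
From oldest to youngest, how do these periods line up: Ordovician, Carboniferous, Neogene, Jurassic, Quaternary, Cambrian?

Group by era (each group listed oldest first) — Paleozoic: Cambrian, Ordovician, Carboniferous; Mesozoic: Jurassic; Cenozoic: Neogene, Quaternary. The eras run Paleozoic → Mesozoic → Cenozoic. Concatenating the groups in that era order gives oldest to youngest directly.

Cambrian, Ordovician, Carboniferous, Jurassic, Neogene, Quaternary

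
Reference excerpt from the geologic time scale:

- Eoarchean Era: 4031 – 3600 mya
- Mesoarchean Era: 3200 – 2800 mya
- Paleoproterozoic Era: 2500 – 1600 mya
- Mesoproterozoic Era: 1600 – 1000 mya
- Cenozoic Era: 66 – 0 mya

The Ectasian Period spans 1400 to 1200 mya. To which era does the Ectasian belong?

Mesoproterozoic

The Ectasian (1400–1200 Ma) lies entirely within 1600–1000 Ma, the Mesoproterozoic Era.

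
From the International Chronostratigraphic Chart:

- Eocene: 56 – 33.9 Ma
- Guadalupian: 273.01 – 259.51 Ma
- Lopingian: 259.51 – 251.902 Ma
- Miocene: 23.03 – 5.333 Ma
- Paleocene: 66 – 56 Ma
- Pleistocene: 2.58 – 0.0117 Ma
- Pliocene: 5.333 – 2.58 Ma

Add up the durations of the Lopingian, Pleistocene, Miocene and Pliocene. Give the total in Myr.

30.6263 million years

Each duration: Lopingian = 7.608; Pleistocene = 2.5683; Miocene = 17.697; Pliocene = 2.753.
Sum: 7.608 + 2.5683 + 17.697 + 2.753 = 30.6263 Myr.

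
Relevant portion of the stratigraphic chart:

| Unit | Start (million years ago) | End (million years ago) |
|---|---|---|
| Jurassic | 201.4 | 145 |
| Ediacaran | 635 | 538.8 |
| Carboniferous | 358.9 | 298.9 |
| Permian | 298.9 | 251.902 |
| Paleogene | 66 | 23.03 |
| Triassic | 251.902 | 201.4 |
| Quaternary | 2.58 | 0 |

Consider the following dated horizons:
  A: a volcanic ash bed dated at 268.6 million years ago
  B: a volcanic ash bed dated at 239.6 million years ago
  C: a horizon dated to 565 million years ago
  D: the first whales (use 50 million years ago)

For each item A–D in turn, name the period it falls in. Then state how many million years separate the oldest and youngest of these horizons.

A — Permian; B — Triassic; C — Ediacaran; D — Paleogene; span 515 million years

A: 268.6 Ma lies in 298.9–251.902 Ma, so Permian.
B: 239.6 Ma lies in 251.902–201.4 Ma, so Triassic.
C: 565 Ma lies in 635–538.8 Ma, so Ediacaran.
D: 50 Ma lies in 66–23.03 Ma, so Paleogene.
Oldest = 565 Ma, youngest = 50 Ma → span 515 Myr.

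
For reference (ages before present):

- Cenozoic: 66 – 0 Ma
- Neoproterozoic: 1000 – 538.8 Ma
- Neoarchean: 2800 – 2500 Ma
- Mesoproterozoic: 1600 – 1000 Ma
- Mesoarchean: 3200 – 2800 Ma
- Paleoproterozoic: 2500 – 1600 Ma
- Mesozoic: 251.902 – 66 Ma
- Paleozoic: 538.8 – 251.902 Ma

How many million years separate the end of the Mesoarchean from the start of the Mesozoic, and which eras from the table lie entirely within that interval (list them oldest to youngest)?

End of Mesoarchean = 2800 Ma; start of Mesozoic = 251.902 Ma.
Gap = 2800 − 251.902 = 2548.098 Myr.
Eras wholly inside 2800–251.902 Ma: Neoarchean (2800–2500), Paleoproterozoic (2500–1600), Mesoproterozoic (1600–1000), Neoproterozoic (1000–538.8), Paleozoic (538.8–251.902).

2548.098 million years; Neoarchean, Paleoproterozoic, Mesoproterozoic, Neoproterozoic, Paleozoic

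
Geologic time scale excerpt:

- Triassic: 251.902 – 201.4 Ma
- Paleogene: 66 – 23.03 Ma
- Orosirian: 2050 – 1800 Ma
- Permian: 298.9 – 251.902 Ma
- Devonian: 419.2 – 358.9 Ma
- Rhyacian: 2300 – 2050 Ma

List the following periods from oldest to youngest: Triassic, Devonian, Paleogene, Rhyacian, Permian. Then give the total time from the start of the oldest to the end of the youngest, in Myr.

Rhyacian → Devonian → Permian → Triassic → Paleogene; total span 2276.97 Myr

Start ages (Ma): Rhyacian 2300, Devonian 419.2, Permian 298.9, Triassic 251.902, Paleogene 66.
Ordered oldest to youngest: Rhyacian, Devonian, Permian, Triassic, Paleogene.
Span = 2300 − 23.03 = 2276.97 Myr.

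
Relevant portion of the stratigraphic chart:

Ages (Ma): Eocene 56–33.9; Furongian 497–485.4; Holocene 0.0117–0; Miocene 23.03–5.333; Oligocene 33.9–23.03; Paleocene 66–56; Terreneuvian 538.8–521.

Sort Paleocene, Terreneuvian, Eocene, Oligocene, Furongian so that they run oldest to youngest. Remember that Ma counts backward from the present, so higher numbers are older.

The oldest of these is Terreneuvian (starts 538.8 Ma) and the youngest is Oligocene (ends 23.03 Ma).
In between, by decreasing start age: Furongian (497), Paleocene (66), Eocene (56).

Terreneuvian, Furongian, Paleocene, Eocene, Oligocene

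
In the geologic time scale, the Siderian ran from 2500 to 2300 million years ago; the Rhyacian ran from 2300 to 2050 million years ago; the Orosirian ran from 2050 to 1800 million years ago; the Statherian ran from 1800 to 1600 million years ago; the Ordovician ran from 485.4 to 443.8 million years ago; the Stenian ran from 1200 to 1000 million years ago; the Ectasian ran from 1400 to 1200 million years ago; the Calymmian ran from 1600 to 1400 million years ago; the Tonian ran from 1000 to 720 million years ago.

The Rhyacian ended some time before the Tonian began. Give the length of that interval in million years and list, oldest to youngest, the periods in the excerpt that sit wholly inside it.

1050 million years; Orosirian, Statherian, Calymmian, Ectasian, Stenian

End of Rhyacian = 2050 Ma; start of Tonian = 1000 Ma.
Gap = 2050 − 1000 = 1050 Myr.
Periods wholly inside 2050–1000 Ma: Orosirian (2050–1800), Statherian (1800–1600), Calymmian (1600–1400), Ectasian (1400–1200), Stenian (1200–1000).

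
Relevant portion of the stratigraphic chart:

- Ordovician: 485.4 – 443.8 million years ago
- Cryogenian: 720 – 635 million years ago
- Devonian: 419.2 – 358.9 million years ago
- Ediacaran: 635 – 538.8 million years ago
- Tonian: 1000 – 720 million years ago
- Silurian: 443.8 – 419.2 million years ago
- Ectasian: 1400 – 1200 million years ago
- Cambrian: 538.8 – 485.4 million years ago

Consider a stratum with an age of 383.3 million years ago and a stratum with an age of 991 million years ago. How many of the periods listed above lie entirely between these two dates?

991 Ma sits inside the Tonian (1000–720) and 383.3 Ma inside the Devonian (419.2–358.9); neither of those is wholly between the two dates.
The listed periods lying completely between them are Cryogenian, Ediacaran, Cambrian, Ordovician, Silurian — 5 in all.

5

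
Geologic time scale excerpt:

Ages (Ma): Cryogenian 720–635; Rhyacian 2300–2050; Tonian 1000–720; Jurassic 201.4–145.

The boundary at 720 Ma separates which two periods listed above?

The Tonian ends at 720 Ma and the Cryogenian begins at 720 Ma, so they share that boundary.

Tonian and Cryogenian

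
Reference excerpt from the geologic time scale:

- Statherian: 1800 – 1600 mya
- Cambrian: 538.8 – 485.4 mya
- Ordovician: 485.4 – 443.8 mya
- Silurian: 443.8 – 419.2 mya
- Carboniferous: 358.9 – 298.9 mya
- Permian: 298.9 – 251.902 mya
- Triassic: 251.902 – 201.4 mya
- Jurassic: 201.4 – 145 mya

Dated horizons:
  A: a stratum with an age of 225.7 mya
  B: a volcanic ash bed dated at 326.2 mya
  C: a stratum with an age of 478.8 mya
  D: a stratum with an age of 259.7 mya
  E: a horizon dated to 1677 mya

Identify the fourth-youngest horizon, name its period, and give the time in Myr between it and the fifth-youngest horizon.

C, in the Ordovician; 1198.2 million years to E

Sorted youngest-first by Ma: A (225.7), D (259.7), B (326.2), C (478.8), E (1677).
The fourth youngest is C at 478.8 Ma, which lies in 485.4–443.8 Ma: the Ordovician.
The fifth youngest is E at 1677 Ma; separation = |478.8 − 1677| = 1198.2 Myr.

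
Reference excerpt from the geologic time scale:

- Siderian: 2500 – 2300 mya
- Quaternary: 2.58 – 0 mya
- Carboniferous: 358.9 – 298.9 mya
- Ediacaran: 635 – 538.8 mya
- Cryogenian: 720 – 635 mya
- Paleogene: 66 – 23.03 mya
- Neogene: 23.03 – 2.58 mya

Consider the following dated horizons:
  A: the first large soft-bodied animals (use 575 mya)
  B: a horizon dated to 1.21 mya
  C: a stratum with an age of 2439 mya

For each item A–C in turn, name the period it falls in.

A: 575 Ma lies in 635–538.8 Ma, so Ediacaran.
B: 1.21 Ma lies in 2.58–0 Ma, so Quaternary.
C: 2439 Ma lies in 2500–2300 Ma, so Siderian.

A — Ediacaran; B — Quaternary; C — Siderian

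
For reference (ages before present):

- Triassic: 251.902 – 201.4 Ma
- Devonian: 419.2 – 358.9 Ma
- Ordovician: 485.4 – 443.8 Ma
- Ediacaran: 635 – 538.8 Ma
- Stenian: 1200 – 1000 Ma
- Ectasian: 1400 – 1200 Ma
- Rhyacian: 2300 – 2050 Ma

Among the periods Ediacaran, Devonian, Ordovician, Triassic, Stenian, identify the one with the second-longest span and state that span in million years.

Ediacaran, 96.2 million years

Start − end for each: Ediacaran 635 − 538.8 = 96.2; Devonian 419.2 − 358.9 = 60.3; Ordovician 485.4 − 443.8 = 41.6; Triassic 251.902 − 201.4 = 50.502; Stenian 1200 − 1000 = 200.
Ranking these from longest: Stenian > Ediacaran > Devonian > Triassic > Ordovician.
Position 2 in that ranking is Ediacaran, which lasted 96.2 Myr.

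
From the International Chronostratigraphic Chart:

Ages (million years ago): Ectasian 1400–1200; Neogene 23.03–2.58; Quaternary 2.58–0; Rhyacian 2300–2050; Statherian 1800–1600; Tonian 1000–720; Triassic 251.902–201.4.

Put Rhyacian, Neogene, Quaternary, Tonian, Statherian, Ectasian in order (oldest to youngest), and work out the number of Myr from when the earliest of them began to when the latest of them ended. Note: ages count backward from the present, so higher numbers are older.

Start ages (Ma): Rhyacian 2300, Statherian 1800, Ectasian 1400, Tonian 1000, Neogene 23.03, Quaternary 2.58.
Ordered oldest to youngest: Rhyacian, Statherian, Ectasian, Tonian, Neogene, Quaternary.
Span = 2300 − 0 = 2300 Myr.

Rhyacian, Statherian, Ectasian, Tonian, Neogene, Quaternary; total span 2300 Myr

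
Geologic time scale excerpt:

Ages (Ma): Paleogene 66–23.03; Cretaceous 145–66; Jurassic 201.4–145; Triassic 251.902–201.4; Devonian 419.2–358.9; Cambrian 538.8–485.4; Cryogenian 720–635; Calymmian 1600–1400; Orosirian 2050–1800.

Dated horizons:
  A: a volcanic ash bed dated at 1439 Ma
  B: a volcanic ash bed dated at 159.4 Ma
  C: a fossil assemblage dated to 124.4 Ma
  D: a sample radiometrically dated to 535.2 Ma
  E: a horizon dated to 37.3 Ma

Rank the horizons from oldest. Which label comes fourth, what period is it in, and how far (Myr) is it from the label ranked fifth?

Larger Ma means older, so oldest first: A 1439 > D 535.2 > B 159.4 > C 124.4 > E 37.3.
Counting 4 along gives C (124.4 Ma); the excerpt puts that inside the Cretaceous, 145–66 Ma.
Next in line is E (37.3 Ma), and 124.4 − 37.3 = 87.1 Myr.

C, in the Cretaceous; 87.1 million years to E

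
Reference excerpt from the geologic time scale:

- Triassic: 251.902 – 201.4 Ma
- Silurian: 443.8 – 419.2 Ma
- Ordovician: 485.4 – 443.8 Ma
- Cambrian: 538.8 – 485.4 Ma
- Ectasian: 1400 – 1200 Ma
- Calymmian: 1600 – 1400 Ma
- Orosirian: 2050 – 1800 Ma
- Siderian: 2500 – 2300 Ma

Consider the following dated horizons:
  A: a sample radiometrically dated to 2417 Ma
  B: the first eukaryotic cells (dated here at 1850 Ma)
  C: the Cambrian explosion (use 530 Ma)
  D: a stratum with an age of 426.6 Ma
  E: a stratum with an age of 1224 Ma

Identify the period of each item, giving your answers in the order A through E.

A — Siderian; B — Orosirian; C — Cambrian; D — Silurian; E — Ectasian

Match each age against the start–end ranges in the excerpt: A = 2417 Ma → Siderian (2500–2300); B = 1850 Ma → Orosirian (2050–1800); C = 530 Ma → Cambrian (538.8–485.4); D = 426.6 Ma → Silurian (443.8–419.2); E = 1224 Ma → Ectasian (1400–1200).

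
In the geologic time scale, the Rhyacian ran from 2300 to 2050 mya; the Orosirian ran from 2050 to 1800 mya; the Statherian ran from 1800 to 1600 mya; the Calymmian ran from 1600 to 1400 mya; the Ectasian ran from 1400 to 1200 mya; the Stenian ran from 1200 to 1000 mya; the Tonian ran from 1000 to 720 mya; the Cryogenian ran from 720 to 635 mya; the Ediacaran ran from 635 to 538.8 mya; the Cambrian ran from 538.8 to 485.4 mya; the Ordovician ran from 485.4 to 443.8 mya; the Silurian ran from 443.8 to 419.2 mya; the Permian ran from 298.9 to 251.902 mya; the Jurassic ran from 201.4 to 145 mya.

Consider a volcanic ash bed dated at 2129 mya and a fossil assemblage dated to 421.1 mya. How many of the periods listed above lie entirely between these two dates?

10

2129 Ma sits inside the Rhyacian (2300–2050) and 421.1 Ma inside the Silurian (443.8–419.2); neither of those is wholly between the two dates.
The listed periods lying completely between them are Orosirian, Statherian, Calymmian, Ectasian, Stenian, Tonian, Cryogenian, Ediacaran, Cambrian, Ordovician — 10 in all.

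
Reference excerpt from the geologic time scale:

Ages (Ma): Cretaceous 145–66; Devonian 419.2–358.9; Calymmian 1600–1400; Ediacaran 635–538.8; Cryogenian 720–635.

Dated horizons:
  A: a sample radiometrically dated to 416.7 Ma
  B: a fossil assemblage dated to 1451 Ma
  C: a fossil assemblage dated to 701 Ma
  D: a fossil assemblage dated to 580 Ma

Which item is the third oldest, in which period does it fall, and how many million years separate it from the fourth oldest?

Sorted oldest-first by Ma: B (1451), C (701), D (580), A (416.7).
The third oldest is D at 580 Ma, which lies in 635–538.8 Ma: the Ediacaran.
The fourth oldest is A at 416.7 Ma; separation = |580 − 416.7| = 163.3 Myr.

D, in the Ediacaran; 163.3 million years to A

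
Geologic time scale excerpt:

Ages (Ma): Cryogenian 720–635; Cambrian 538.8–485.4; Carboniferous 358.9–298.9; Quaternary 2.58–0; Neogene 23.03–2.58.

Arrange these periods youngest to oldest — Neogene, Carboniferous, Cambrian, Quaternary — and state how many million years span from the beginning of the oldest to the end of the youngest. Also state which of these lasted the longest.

Start ages (Ma): Cambrian 538.8, Carboniferous 358.9, Neogene 23.03, Quaternary 2.58.
Ordered youngest to oldest: Quaternary, Neogene, Carboniferous, Cambrian.
Span = 538.8 − 0 = 538.8 Myr.
Durations: Quaternary 2.58, Carboniferous 60, Cambrian 53.4, Neogene 20.45 → longest is Carboniferous (60 Myr).

Quaternary, Neogene, Carboniferous, Cambrian; total span 538.8 Myr; longest is Carboniferous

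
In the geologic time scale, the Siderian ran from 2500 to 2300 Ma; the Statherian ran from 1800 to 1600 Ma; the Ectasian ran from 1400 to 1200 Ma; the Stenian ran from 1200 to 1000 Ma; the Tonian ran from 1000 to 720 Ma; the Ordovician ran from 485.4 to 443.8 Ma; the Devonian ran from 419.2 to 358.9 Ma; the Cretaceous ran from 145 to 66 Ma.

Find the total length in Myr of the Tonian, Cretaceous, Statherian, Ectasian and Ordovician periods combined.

800.6 million years

Each duration: Tonian = 280; Cretaceous = 79; Statherian = 200; Ectasian = 200; Ordovician = 41.6.
Sum: 280 + 79 + 200 + 200 + 41.6 = 800.6 Myr.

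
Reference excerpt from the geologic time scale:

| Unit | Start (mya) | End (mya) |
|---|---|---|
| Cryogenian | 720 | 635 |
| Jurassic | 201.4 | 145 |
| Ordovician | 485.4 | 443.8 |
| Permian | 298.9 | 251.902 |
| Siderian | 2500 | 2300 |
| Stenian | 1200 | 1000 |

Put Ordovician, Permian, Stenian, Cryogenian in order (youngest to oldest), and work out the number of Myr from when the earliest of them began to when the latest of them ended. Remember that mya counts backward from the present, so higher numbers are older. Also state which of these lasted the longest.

Permian, Ordovician, Cryogenian, Stenian; total span 948.098 Myr; longest is Stenian

Start ages (Ma): Stenian 1200, Cryogenian 720, Ordovician 485.4, Permian 298.9.
Ordered youngest to oldest: Permian, Ordovician, Cryogenian, Stenian.
Span = 1200 − 251.902 = 948.098 Myr.
Durations: Cryogenian 85, Stenian 200, Ordovician 41.6, Permian 46.998 → longest is Stenian (200 Myr).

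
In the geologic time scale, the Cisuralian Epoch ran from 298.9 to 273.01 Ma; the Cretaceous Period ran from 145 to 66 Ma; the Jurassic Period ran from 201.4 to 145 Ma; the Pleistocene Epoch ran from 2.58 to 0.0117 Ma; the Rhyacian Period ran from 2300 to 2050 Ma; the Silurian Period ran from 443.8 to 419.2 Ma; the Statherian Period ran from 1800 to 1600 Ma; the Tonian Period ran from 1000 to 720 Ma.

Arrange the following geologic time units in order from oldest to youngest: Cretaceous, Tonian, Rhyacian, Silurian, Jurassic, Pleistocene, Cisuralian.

Rhyacian, Tonian, Silurian, Cisuralian, Jurassic, Cretaceous, Pleistocene

Read off each span (Ma): Cretaceous 145–66; Tonian 1000–720; Rhyacian 2300–2050; Silurian 443.8–419.2; Jurassic 201.4–145; Pleistocene 2.58–0.0117; Cisuralian 298.9–273.01.
Larger Ma is older, so oldest→youngest is Rhyacian, Tonian, Silurian, Cisuralian, Jurassic, Cretaceous, Pleistocene.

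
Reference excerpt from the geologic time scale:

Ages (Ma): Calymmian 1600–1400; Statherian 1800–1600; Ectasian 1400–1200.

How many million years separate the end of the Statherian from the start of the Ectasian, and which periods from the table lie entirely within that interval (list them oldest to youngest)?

200 million years; Calymmian

End of Statherian = 1600 Ma; start of Ectasian = 1400 Ma.
Gap = 1600 − 1400 = 200 Myr.
Periods wholly inside 1600–1400 Ma: Calymmian (1600–1400).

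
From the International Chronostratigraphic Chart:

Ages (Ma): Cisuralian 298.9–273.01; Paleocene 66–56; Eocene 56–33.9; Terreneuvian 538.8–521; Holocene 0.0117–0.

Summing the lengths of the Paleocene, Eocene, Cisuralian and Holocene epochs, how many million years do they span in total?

58.0017 million years

Each duration: Paleocene = 10; Eocene = 22.1; Cisuralian = 25.89; Holocene = 0.0117.
Sum: 10 + 22.1 + 25.89 + 0.0117 = 58.0017 Myr.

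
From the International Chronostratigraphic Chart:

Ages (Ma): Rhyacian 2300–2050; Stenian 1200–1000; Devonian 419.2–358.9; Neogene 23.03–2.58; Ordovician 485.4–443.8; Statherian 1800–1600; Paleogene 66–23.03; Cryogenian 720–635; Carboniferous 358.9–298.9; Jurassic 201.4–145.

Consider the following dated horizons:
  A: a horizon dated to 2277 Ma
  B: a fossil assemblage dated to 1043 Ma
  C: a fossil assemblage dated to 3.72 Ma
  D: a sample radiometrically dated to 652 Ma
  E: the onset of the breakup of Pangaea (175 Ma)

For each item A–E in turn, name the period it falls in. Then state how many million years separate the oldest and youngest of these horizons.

A: 2277 Ma lies in 2300–2050 Ma, so Rhyacian.
B: 1043 Ma lies in 1200–1000 Ma, so Stenian.
C: 3.72 Ma lies in 23.03–2.58 Ma, so Neogene.
D: 652 Ma lies in 720–635 Ma, so Cryogenian.
E: 175 Ma lies in 201.4–145 Ma, so Jurassic.
Oldest = 2277 Ma, youngest = 3.72 Ma → span 2273.28 Myr.

A — Rhyacian; B — Stenian; C — Neogene; D — Cryogenian; E — Jurassic; span 2273.28 million years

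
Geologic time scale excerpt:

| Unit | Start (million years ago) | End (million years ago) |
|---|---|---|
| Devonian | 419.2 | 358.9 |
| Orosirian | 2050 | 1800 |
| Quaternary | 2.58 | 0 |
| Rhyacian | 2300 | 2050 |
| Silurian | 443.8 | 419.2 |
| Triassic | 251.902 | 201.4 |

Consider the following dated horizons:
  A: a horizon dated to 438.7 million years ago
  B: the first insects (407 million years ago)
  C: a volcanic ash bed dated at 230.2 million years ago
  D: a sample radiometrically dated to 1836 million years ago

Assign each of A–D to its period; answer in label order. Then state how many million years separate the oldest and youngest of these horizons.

Match each age against the start–end ranges in the excerpt: A = 438.7 Ma → Silurian (443.8–419.2); B = 407 Ma → Devonian (419.2–358.9); C = 230.2 Ma → Triassic (251.902–201.4); D = 1836 Ma → Orosirian (2050–1800).
The largest age is 1836 Ma and the smallest is 230.2 Ma; their difference is 1605.8 Myr.

A — Silurian; B — Devonian; C — Triassic; D — Orosirian; span 1605.8 million years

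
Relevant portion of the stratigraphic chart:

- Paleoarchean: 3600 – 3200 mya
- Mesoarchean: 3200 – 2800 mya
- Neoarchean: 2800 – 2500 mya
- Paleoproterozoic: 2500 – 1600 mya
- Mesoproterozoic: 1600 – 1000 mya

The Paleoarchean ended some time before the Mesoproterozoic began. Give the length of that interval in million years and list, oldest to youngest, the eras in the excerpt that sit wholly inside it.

The Paleoarchean closes at 3200 Ma and the Mesoproterozoic opens at 1600 Ma, so the interval is 3200 − 1600 = 1600 Myr.
An era fits inside if it starts at or after 3200 Ma and ends at or before 1600 Ma; oldest first that gives Mesoarchean, Neoarchean, Paleoproterozoic.

1600 million years; Mesoarchean, Neoarchean, Paleoproterozoic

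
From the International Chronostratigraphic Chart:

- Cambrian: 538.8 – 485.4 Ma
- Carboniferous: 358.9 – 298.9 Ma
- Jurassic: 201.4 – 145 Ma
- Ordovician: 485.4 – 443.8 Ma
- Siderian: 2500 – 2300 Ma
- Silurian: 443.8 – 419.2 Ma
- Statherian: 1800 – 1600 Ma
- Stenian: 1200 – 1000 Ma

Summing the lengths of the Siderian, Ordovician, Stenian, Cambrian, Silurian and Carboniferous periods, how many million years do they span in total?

579.6 million years

Duration is start − end for each: (2500 − 2300) + (485.4 − 443.8) + (1200 − 1000) + (538.8 − 485.4) + (443.8 − 419.2) + (358.9 − 298.9).
That is 200 + 41.6 + 200 + 53.4 + 24.6 + 60, which totals 579.6 million years.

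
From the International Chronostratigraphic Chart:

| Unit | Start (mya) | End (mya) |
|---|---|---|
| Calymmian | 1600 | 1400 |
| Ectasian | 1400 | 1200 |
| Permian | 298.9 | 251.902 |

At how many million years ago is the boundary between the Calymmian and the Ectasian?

The Calymmian ends and the Ectasian begins at 1400 mya.

1400 mya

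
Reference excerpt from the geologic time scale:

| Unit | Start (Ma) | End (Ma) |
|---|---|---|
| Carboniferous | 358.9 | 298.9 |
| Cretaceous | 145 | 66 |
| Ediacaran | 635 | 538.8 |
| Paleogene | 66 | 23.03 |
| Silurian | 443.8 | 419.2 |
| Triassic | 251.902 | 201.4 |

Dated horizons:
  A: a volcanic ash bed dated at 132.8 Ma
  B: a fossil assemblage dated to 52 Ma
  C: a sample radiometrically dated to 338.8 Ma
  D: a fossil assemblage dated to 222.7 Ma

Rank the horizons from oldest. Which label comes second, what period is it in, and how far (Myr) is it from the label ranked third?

D, in the Triassic; 89.9 million years to A

Sorted oldest-first by Ma: C (338.8), D (222.7), A (132.8), B (52).
The second oldest is D at 222.7 Ma, which lies in 251.902–201.4 Ma: the Triassic.
The third oldest is A at 132.8 Ma; separation = |222.7 − 132.8| = 89.9 Myr.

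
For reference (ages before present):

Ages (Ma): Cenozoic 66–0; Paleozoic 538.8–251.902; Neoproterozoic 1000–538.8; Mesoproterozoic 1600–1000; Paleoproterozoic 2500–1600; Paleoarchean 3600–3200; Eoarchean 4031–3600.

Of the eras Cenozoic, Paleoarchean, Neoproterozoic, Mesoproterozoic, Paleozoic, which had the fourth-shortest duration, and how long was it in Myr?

Start − end for each: Cenozoic 66 − 0 = 66; Paleoarchean 3600 − 3200 = 400; Neoproterozoic 1000 − 538.8 = 461.2; Mesoproterozoic 1600 − 1000 = 600; Paleozoic 538.8 − 251.902 = 286.898.
Ranking these from shortest: Cenozoic < Paleozoic < Paleoarchean < Neoproterozoic < Mesoproterozoic.
Position 4 in that ranking is Neoproterozoic, which lasted 461.2 Myr.

Neoproterozoic, 461.2 million years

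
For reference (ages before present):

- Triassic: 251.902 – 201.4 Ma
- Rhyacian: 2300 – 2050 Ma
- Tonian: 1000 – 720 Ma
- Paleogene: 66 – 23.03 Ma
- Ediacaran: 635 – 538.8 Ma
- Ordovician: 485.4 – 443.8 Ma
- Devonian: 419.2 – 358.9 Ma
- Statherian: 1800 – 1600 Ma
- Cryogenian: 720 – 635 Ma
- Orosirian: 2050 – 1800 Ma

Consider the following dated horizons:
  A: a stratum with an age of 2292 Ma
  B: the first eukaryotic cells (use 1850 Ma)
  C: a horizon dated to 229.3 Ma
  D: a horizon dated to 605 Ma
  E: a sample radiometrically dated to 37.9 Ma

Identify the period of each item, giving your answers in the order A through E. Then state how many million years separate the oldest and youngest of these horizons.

A — Rhyacian; B — Orosirian; C — Triassic; D — Ediacaran; E — Paleogene; span 2254.1 million years

A: 2292 Ma lies in 2300–2050 Ma, so Rhyacian.
B: 1850 Ma lies in 2050–1800 Ma, so Orosirian.
C: 229.3 Ma lies in 251.902–201.4 Ma, so Triassic.
D: 605 Ma lies in 635–538.8 Ma, so Ediacaran.
E: 37.9 Ma lies in 66–23.03 Ma, so Paleogene.
Oldest = 2292 Ma, youngest = 37.9 Ma → span 2254.1 Myr.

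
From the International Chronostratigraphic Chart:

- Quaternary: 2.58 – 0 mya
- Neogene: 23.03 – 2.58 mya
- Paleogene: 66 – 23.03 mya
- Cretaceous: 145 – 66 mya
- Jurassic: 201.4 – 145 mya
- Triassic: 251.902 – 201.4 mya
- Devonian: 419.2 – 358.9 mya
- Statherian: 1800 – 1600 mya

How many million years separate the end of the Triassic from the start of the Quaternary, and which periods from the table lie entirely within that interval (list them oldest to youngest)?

The Triassic closes at 201.4 Ma and the Quaternary opens at 2.58 Ma, so the interval is 201.4 − 2.58 = 198.82 Myr.
A period fits inside if it starts at or after 201.4 Ma and ends at or before 2.58 Ma; oldest first that gives Jurassic, Cretaceous, Paleogene, Neogene.

198.82 million years; Jurassic, Cretaceous, Paleogene, Neogene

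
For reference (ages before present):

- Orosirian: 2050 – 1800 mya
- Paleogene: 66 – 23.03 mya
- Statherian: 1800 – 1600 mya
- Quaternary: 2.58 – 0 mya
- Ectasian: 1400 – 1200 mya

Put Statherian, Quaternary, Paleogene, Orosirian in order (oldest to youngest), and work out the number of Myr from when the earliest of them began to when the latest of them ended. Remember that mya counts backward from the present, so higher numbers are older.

Orosirian → Statherian → Paleogene → Quaternary; total span 2050 Myr

Start ages (Ma): Orosirian 2050, Statherian 1800, Paleogene 66, Quaternary 2.58.
Ordered oldest to youngest: Orosirian, Statherian, Paleogene, Quaternary.
Span = 2050 − 0 = 2050 Myr.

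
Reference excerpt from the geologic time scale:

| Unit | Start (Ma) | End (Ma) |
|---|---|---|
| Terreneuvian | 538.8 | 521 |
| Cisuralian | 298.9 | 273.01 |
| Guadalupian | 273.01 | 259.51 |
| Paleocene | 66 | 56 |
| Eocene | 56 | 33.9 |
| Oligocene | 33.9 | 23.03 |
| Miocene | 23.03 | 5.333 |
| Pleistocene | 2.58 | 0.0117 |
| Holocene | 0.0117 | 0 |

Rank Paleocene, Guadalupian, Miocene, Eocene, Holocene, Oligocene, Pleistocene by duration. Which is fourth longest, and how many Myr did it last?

Oligocene, 10.87 million years

Start − end for each: Paleocene 66 − 56 = 10; Guadalupian 273.01 − 259.51 = 13.5; Miocene 23.03 − 5.333 = 17.697; Eocene 56 − 33.9 = 22.1; Holocene 0.0117 − 0 = 0.0117; Oligocene 33.9 − 23.03 = 10.87; Pleistocene 2.58 − 0.0117 = 2.5683.
Ranking these from longest: Eocene > Miocene > Guadalupian > Oligocene > Paleocene > Pleistocene > Holocene.
Position 4 in that ranking is Oligocene, which lasted 10.87 Myr.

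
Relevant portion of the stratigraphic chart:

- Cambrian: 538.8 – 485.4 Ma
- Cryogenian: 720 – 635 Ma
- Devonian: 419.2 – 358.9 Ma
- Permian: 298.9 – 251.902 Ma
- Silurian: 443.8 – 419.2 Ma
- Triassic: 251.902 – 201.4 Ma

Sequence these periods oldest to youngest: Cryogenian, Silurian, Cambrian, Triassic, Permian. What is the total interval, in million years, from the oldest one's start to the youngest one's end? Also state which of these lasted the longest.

Cryogenian, Cambrian, Silurian, Permian, Triassic; total span 518.6 Myr; longest is Cryogenian

Start ages (Ma): Cryogenian 720, Cambrian 538.8, Silurian 443.8, Permian 298.9, Triassic 251.902.
Ordered oldest to youngest: Cryogenian, Cambrian, Silurian, Permian, Triassic.
Span = 720 − 201.4 = 518.6 Myr.
Durations: Cambrian 53.4, Triassic 50.502, Cryogenian 85, Permian 46.998, Silurian 24.6 → longest is Cryogenian (85 Myr).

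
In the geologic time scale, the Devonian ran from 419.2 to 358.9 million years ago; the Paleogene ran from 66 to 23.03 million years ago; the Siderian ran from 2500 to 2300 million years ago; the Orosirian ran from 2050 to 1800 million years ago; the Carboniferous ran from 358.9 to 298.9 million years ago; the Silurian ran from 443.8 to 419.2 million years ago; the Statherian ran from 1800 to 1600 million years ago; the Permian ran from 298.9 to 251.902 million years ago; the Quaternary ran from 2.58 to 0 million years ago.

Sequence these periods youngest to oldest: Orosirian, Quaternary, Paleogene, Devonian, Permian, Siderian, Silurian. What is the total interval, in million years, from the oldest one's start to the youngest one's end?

From the excerpt: Orosirian 2050–1800; Quaternary 2.58–0; Paleogene 66–23.03; Devonian 419.2–358.9; Permian 298.9–251.902; Siderian 2500–2300; Silurian 443.8–419.2 (Ma).
Larger Ma is earlier, so the oldest is Siderian and the youngest is Quaternary; youngest to oldest: Quaternary, Paleogene, Permian, Devonian, Silurian, Orosirian, Siderian.
Oldest start 2500 minus youngest end 0 gives 2500 Myr overall.

Quaternary, Paleogene, Permian, Devonian, Silurian, Orosirian, Siderian; total span 2500 Myr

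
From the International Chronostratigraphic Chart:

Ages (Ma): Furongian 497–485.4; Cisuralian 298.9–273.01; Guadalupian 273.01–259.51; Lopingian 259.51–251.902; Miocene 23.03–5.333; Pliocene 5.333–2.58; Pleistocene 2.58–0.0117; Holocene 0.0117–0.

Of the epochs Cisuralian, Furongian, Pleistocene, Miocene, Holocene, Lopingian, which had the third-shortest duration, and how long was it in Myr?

Lopingian, 7.608 million years

Durations: Cisuralian 25.89; Furongian 11.6; Pleistocene 2.5683; Miocene 17.697; Holocene 0.0117; Lopingian 7.608 Myr.
Sorted shortest-first: Holocene (0.0117), Pleistocene (2.5683), Lopingian (7.608), Furongian (11.6), Miocene (17.697), Cisuralian (25.89).
The third shortest is Lopingian at 7.608 Myr.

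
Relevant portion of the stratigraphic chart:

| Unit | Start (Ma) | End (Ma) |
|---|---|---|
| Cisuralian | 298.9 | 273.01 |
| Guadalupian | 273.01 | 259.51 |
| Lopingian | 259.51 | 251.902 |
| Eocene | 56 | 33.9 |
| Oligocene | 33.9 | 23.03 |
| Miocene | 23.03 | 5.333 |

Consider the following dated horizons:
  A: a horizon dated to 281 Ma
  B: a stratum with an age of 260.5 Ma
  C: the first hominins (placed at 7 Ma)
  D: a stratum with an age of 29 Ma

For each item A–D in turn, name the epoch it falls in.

A: 281 Ma lies in 298.9–273.01 Ma, so Cisuralian.
B: 260.5 Ma lies in 273.01–259.51 Ma, so Guadalupian.
C: 7 Ma lies in 23.03–5.333 Ma, so Miocene.
D: 29 Ma lies in 33.9–23.03 Ma, so Oligocene.

A — Cisuralian; B — Guadalupian; C — Miocene; D — Oligocene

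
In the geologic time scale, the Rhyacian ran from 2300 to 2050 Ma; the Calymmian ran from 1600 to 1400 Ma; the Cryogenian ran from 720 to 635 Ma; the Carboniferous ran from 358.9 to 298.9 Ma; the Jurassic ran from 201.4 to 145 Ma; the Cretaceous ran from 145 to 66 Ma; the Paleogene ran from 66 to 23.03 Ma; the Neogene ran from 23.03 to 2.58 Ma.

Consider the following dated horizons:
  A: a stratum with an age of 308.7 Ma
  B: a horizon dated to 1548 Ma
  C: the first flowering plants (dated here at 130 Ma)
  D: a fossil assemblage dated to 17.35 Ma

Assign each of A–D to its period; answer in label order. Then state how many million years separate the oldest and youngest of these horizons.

Match each age against the start–end ranges in the excerpt: A = 308.7 Ma → Carboniferous (358.9–298.9); B = 1548 Ma → Calymmian (1600–1400); C = 130 Ma → Cretaceous (145–66); D = 17.35 Ma → Neogene (23.03–2.58).
The largest age is 1548 Ma and the smallest is 17.35 Ma; their difference is 1530.65 Myr.

A — Carboniferous; B — Calymmian; C — Cretaceous; D — Neogene; span 1530.65 million years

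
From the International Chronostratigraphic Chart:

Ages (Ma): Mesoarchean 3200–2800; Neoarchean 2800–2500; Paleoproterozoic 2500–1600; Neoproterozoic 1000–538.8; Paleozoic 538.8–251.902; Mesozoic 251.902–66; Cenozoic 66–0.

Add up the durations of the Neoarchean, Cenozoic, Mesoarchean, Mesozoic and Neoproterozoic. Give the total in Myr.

Each duration: Neoarchean = 300; Cenozoic = 66; Mesoarchean = 400; Mesozoic = 185.902; Neoproterozoic = 461.2.
Sum: 300 + 66 + 400 + 185.902 + 461.2 = 1413.102 Myr.

1413.102 million years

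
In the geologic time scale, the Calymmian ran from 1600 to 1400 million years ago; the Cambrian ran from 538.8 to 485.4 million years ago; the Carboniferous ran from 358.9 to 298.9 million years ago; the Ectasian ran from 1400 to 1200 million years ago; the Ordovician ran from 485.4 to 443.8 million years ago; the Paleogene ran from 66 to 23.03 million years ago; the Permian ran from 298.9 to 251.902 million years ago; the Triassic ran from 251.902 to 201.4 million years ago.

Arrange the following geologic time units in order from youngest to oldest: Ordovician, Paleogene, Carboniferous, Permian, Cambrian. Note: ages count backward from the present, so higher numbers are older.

Read off each span (Ma): Ordovician 485.4–443.8; Paleogene 66–23.03; Carboniferous 358.9–298.9; Permian 298.9–251.902; Cambrian 538.8–485.4.
Larger Ma is older, so oldest→youngest is Cambrian, Ordovician, Carboniferous, Permian, Paleogene; reverse it for youngest→oldest.

Paleogene, Permian, Carboniferous, Ordovician, Cambrian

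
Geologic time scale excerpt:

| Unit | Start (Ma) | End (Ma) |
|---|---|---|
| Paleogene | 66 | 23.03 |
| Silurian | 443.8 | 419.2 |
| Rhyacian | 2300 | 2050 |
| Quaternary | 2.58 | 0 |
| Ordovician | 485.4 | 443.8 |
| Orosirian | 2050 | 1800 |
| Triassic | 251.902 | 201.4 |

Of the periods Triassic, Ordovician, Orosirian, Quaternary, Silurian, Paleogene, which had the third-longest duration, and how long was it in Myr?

Start − end for each: Triassic 251.902 − 201.4 = 50.502; Ordovician 485.4 − 443.8 = 41.6; Orosirian 2050 − 1800 = 250; Quaternary 2.58 − 0 = 2.58; Silurian 443.8 − 419.2 = 24.6; Paleogene 66 − 23.03 = 42.97.
Ranking these from longest: Orosirian > Triassic > Paleogene > Ordovician > Silurian > Quaternary.
Position 3 in that ranking is Paleogene, which lasted 42.97 Myr.

Paleogene, 42.97 million years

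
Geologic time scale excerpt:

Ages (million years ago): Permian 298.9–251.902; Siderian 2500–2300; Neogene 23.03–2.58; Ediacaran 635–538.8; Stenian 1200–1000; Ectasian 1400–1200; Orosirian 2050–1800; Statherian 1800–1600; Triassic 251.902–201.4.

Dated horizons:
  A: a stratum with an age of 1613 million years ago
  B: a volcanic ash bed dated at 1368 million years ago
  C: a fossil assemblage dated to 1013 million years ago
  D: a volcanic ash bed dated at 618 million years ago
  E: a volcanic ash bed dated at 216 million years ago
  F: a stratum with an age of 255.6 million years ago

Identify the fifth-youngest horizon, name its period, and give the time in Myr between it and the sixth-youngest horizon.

B, in the Ectasian; 245 million years to A

Smaller Ma means younger, so youngest first: E 216 < F 255.6 < D 618 < C 1013 < B 1368 < A 1613.
Counting 5 along gives B (1368 Ma); the excerpt puts that inside the Ectasian, 1400–1200 Ma.
Next in line is A (1613 Ma), and 1613 − 1368 = 245 Myr.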